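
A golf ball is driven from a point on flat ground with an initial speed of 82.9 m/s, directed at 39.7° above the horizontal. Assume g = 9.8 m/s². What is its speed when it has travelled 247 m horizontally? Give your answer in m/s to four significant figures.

vₓ = 82.90 cos 39.7° = 63.78 m/s; v_y0 = 82.90 sin 39.7° = 52.95 m/s.
Time to reach x = 247 m: t = x/vₓ = 247/63.78 = 3.872 s.
Vertical velocity there: v_y = v_y0 − g t = 52.95 − 9.80 × 3.872 = 15.00 m/s.
Speed: √(vₓ² + v_y²) = √(63.78² + 15.00²) = 65.52 m/s.

65.52 m/s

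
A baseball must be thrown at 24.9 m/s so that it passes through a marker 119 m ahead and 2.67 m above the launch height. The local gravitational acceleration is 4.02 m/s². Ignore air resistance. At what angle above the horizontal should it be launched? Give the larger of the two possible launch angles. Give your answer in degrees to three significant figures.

Trajectory: y = x tanθ − g x² (1 + tan²θ)/(2v₀²). With x = 119, y = 2.67, v₀ = 24.9, g = 4.02:
45.91 tan²θ − 119 tanθ + (48.58) = 0.
tanθ = [119 ± √(119² − 4 × 45.91 × (48.58))] / (2 × 45.91) = (119 ± 72.39) / 91.82, giving tanθ = 0.5076 or 2.084.
θ = 26.91° or 64.37°; the larger is 64.37°.

64.4°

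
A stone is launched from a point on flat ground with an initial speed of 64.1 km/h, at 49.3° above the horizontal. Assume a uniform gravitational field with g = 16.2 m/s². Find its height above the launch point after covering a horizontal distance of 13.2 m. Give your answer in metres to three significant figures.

4.88 m

Convert: 64.1 km/h = 64.1/3.6 = 17.81 m/s.
vₓ = 17.81 cos 49.3° = 11.61 m/s; v_y0 = 17.81 sin 49.3° = 13.50 m/s.
x = vₓ t ⇒ t = 13.2/11.61 = 1.137 s.
Height: y = v_y0 t − ½ g t² = 13.50 × 1.137 − 8.100 × 1.137² = 15.35 − 10.47 = 4.878 m.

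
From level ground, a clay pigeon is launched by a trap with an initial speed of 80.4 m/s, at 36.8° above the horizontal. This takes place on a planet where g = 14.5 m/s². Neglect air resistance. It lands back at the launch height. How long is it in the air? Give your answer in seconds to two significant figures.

6.6 s

Resolve: vₓ = 80.40 cos 36.8° = 64.38 m/s and v_y0 = 80.40 sin 36.8° = 48.16 m/s.
It returns to y = 0 when t = 2 v_y0 / g = 2(48.16)/14.5 = 6.643 s.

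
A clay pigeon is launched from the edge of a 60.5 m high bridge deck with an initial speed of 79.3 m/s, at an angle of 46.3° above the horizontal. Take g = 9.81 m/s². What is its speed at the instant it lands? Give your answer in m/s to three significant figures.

86.5 m/s

Resolve: vₓ = 79.30 cos 46.3° = 54.79 m/s and v_y0 = 79.30 sin 46.3° = 57.33 m/s.
With up positive and y = 0 at the ground: y(t) = 60.5 + (57.33) t − 4.905 t². Setting y = 0 and taking the positive root: t = [57.33 + √(57.33² + 2·9.81·60.5)] / 9.81 = (57.33 + 66.89) / 9.81 = 12.66 s.
Vertical velocity at impact: v_y = v_y0 − g t = 57.33 − 9.81 × 12.66 = −66.89 m/s.
Speed: |v| = √(vₓ² + v_y²) = √(54.79² + 66.89²) = 86.46 m/s.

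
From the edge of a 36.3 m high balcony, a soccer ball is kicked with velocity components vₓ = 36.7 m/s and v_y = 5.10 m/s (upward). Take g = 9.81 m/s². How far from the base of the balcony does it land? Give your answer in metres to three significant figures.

The projectile lands when y = 36.3 + (5.100) t − ½·9.81·t² = 0. Positive root: t = (5.100 + √(5.100² + 2·9.81·36.3)) / 9.81 = (5.100 + 27.17) / 9.81 = 3.290 s.
Horizontal distance: R = vₓ t = 36.70 × 3.290 = 120.7 m.

121 m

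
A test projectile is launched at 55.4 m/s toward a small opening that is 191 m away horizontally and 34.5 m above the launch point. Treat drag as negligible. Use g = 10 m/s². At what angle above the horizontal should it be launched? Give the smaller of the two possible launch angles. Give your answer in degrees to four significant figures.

Trajectory: y = x tanθ − g x² (1 + tan²θ)/(2v₀²). With x = 191, y = 34.5, v₀ = 55.4, g = 10.0:
59.43 tan²θ − 191 tanθ + (93.93) = 0.
tanθ = [191 ± √(191² − 4 × 59.43 × (93.93))] / (2 × 59.43) = (191 ± 119.0) / 118.9, giving tanθ = 0.6061 or 2.608.
θ = 31.22° or 69.02°; the smaller is 31.22°.

31.22°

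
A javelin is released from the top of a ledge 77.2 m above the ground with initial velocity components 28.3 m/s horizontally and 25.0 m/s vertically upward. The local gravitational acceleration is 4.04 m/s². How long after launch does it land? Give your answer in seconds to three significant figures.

The projectile lands when y = 77.2 + (25.00) t − ½·4.04·t² = 0. Positive root: t = (25.00 + √(25.00² + 2·4.04·77.2)) / 4.04 = (25.00 + 35.34) / 4.04 = 14.94 s.

14.9 s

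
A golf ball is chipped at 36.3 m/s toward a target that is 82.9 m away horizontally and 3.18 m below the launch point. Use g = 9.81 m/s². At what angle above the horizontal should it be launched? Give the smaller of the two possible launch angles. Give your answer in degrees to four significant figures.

16.57°

Trajectory: y = x tanθ − g x² (1 + tan²θ)/(2v₀²). With x = 82.9, y = −3.18, v₀ = 36.3, g = 9.81:
25.58 tan²θ − 82.9 tanθ + (22.40) = 0.
tanθ = [82.9 ± √(82.9² − 4 × 25.58 × (22.40))] / (2 × 25.58) = (82.9 ± 67.68) / 51.16, giving tanθ = 0.2976 or 2.943.
θ = 16.57° or 71.23°; the smaller is 16.57°.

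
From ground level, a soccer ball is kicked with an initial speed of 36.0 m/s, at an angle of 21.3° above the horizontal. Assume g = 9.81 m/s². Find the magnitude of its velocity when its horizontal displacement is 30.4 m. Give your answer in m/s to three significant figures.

vₓ = 36.00 cos 21.3° = 33.54 m/s; v_y0 = 36.00 sin 21.3° = 13.08 m/s.
At x = 30.4 m, t = x/vₓ = 30.4/33.54 = 0.9064 s.
Vertical velocity there: v_y = v_y0 − g t = 13.08 − 9.81 × 0.9064 = 4.186 m/s.
Speed: √(vₓ² + v_y²) = √(33.54² + 4.186²) = 33.80 m/s.

33.8 m/s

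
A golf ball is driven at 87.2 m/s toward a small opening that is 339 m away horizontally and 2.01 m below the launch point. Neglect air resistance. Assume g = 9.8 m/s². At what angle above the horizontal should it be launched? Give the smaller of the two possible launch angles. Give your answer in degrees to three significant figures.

12.6°

Trajectory: y = x tanθ − g x² (1 + tan²θ)/(2v₀²). With x = 339, y = −2.01, v₀ = 87.2, g = 9.80:
74.06 tan²θ − 339 tanθ + (72.05) = 0.
tanθ = [339 ± √(339² − 4 × 74.06 × (72.05))] / (2 × 74.06) = (339 ± 305.9) / 148.1, giving tanθ = 0.2234 or 4.354.
θ = 12.59° or 77.07°; the smaller is 12.59°.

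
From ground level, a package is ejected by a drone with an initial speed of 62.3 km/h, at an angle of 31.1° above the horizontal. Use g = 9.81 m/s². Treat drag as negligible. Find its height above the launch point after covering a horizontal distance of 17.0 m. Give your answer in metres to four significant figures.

Convert: 62.3 km/h = 62.3/3.6 = 17.31 m/s.
Horizontal component vₓ = 17.31 cos 31.1° = 14.82 m/s; vertical v_y0 = 17.31 sin 31.1° = 8.939 m/s.
At x = 17.0 m, t = x/vₓ = 17.0/14.82 = 1.147 s.
Height: y = v_y0 t − ½ g t² = 8.939 × 1.147 − 4.905 × 1.147² = 10.26 − 6.456 = 3.799 m.

3.799 m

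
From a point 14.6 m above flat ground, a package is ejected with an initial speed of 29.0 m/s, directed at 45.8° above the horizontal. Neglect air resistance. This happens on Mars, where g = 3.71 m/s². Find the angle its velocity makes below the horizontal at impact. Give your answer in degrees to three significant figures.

49.0°

Horizontal component vₓ = 29.00 cos 45.8° = 20.22 m/s; vertical v_y0 = 29.00 sin 45.8° = 20.79 m/s.
Vertical motion (up positive, ground at y = 0): 1.855 t² − (20.79) t − 14.6 = 0, so t = (20.79 + √(20.79² + 2·3.71·14.6)) / 3.71 = (20.79 + 23.25) / 3.71 = 11.87 s.
At impact: v_y = v_y0 − g t = −23.25 m/s; vₓ = 20.22 m/s.
Angle below horizontal: arctan(|v_y|/vₓ) = arctan(23.25/20.22) = 48.99°.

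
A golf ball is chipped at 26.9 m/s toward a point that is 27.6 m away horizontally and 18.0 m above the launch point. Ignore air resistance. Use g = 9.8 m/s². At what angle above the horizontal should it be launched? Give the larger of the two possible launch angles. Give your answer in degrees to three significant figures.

76.9°

Trajectory: y = x tanθ − g x² (1 + tan²θ)/(2v₀²). With x = 27.6, y = 18.0, v₀ = 26.9, g = 9.80:
5.158 tan²θ − 27.6 tanθ + (23.16) = 0.
tanθ = [27.6 ± √(27.6² − 4 × 5.158 × (23.16))] / (2 × 5.158) = (27.6 ± 16.85) / 10.32, giving tanθ = 1.042 or 4.309.
θ = 46.18° or 76.93°; the larger is 76.93°.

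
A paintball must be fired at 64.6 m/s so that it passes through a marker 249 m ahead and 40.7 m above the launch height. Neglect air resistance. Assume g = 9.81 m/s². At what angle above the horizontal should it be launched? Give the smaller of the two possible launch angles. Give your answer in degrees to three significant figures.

28.5°

Trajectory: y = x tanθ − g x² (1 + tan²θ)/(2v₀²). With x = 249, y = 40.7, v₀ = 64.6, g = 9.81:
72.87 tan²θ − 249 tanθ + (113.6) = 0.
tanθ = [249 ± √(249² − 4 × 72.87 × (113.6))] / (2 × 72.87) = (249 ± 170.0) / 145.7, giving tanθ = 0.5421 or 2.875.
θ = 28.46° or 70.82°; the smaller is 28.46°.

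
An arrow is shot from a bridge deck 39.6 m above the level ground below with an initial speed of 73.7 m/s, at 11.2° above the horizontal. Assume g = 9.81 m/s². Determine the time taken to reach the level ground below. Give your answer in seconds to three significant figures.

Resolve: vₓ = 73.70 cos 11.2° = 72.30 m/s and v_y0 = 73.70 sin 11.2° = 14.32 m/s.
Vertical motion (up positive, ground at y = 0): 4.905 t² − (14.32) t − 39.6 = 0, so t = (14.32 + √(14.32² + 2·9.81·39.6)) / 9.81 = (14.32 + 31.33) / 9.81 = 4.653 s.

4.65 s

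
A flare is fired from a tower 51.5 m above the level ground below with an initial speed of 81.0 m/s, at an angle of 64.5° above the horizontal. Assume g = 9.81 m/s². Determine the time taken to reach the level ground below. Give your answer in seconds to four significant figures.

Horizontal component vₓ = 81.00 cos 64.5° = 34.87 m/s; vertical v_y0 = 81.00 sin 64.5° = 73.11 m/s.
The projectile lands when y = 51.5 + (73.11) t − ½·9.81·t² = 0. Positive root: t = (73.11 + √(73.11² + 2·9.81·51.5)) / 9.81 = (73.11 + 79.72) / 9.81 = 15.58 s.

15.58 s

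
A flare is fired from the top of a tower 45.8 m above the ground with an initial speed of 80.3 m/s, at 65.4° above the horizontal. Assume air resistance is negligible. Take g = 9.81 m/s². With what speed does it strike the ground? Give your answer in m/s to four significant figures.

85.71 m/s

Components: vₓ = 80.30 cos 65.4° = 33.43 m/s, v_y0 = 80.30 sin 65.4° = 73.01 m/s.
Vertical motion (up positive, ground at y = 0): 4.905 t² − (73.01) t − 45.8 = 0, so t = (73.01 + √(73.01² + 2·9.81·45.8)) / 9.81 = (73.01 + 78.93) / 9.81 = 15.49 s.
Vertical velocity at impact: v_y = v_y0 − g t = 73.01 − 9.81 × 15.49 = −78.93 m/s.
Speed: |v| = √(vₓ² + v_y²) = √(33.43² + 78.93²) = 85.71 m/s.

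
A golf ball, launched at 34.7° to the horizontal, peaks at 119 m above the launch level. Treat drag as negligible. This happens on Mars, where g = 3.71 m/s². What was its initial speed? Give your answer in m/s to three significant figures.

At the peak v_y = 0, so v_y0 = √(2gH) = √(2 × 3.71 × 119) = 29.71 m/s.
v_y0 = v₀ sin θ ⇒ v₀ = 29.71 / sin 34.7° = 52.20 m/s.

52.2 m/s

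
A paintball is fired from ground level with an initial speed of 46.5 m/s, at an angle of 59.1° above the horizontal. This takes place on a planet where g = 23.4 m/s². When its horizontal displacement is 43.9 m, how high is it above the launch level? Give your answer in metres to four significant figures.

Horizontal component vₓ = 46.50 cos 59.1° = 23.88 m/s; vertical v_y0 = 46.50 sin 59.1° = 39.90 m/s.
x = vₓ t ⇒ t = 43.9/23.88 = 1.838 s.
Height: y = v_y0 t − ½ g t² = 39.90 × 1.838 − 11.70 × 1.838² = 73.35 − 39.54 = 33.81 m.

33.81 m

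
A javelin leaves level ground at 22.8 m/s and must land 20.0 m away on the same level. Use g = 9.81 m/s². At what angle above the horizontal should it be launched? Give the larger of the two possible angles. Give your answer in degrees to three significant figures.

Level-ground range R = v₀² sin(2θ)/g ⇒ sin(2θ) = gR/v₀² = 9.81 × 20.0 / 22.8² = 0.3774.
2θ = 22.17° or 180° − 22.17° = 157.8°, so θ = 11.09° or 78.91°.
The larger angle is 78.91°.

78.9°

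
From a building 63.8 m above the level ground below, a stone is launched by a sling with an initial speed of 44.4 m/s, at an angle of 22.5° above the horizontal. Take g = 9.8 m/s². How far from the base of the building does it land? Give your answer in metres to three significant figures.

235 m

Horizontal component vₓ = 44.40 cos 22.5° = 41.02 m/s; vertical v_y0 = 44.40 sin 22.5° = 16.99 m/s.
Vertical motion (up positive, ground at y = 0): 4.900 t² − (16.99) t − 63.8 = 0, so t = (16.99 + √(16.99² + 2·9.80·63.8)) / 9.80 = (16.99 + 39.23) / 9.80 = 5.737 s.
Horizontal distance: R = vₓ t = 41.02 × 5.737 = 235.3 m.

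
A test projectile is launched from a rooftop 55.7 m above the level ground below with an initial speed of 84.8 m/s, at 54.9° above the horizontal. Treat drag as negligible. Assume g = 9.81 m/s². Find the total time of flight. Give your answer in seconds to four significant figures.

Horizontal component vₓ = 84.80 cos 54.9° = 48.76 m/s; vertical v_y0 = 84.80 sin 54.9° = 69.38 m/s.
With up positive and y = 0 at the ground: y(t) = 55.7 + (69.38) t − 4.905 t². Setting y = 0 and taking the positive root: t = [69.38 + √(69.38² + 2·9.81·55.7)] / 9.81 = (69.38 + 76.85) / 9.81 = 14.91 s.

14.91 s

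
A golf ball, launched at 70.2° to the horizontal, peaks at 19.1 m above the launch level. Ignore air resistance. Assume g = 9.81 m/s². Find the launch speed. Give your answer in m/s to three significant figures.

20.6 m/s

At the peak v_y = 0, so v_y0 = √(2gH) = √(2 × 9.81 × 19.1) = 19.36 m/s.
v_y0 = v₀ sin θ ⇒ v₀ = 19.36 / sin 70.2° = 20.57 m/s.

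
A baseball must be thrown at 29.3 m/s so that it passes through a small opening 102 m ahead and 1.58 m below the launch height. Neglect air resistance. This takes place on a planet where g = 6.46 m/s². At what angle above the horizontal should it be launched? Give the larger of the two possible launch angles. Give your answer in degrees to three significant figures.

65.2°

Trajectory: y = x tanθ − g x² (1 + tan²θ)/(2v₀²). With x = 102, y = −1.58, v₀ = 29.3, g = 6.46:
39.14 tan²θ − 102 tanθ + (37.56) = 0.
tanθ = [102 ± √(102² − 4 × 39.14 × (37.56))] / (2 × 39.14) = (102 ± 67.25) / 78.29, giving tanθ = 0.4439 or 2.162.
θ = 23.94° or 65.18°; the larger is 65.18°.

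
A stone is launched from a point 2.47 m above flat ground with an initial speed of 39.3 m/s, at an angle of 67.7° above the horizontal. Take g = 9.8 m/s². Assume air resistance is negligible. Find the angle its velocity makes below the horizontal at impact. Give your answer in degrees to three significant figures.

Components: vₓ = 39.30 cos 67.7° = 14.91 m/s, v_y0 = 39.30 sin 67.7° = 36.36 m/s.
Vertical motion (up positive, ground at y = 0): 4.900 t² − (36.36) t − 2.47 = 0, so t = (36.36 + √(36.36² + 2·9.80·2.47)) / 9.80 = (36.36 + 37.02) / 9.80 = 7.488 s.
At impact: v_y = v_y0 − g t = −37.02 m/s; vₓ = 14.91 m/s.
Angle below horizontal: arctan(|v_y|/vₓ) = arctan(37.02/14.91) = 68.06°.

68.1°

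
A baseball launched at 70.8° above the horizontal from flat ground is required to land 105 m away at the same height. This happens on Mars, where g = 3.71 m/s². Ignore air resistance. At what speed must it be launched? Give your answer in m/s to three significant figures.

Level-ground range: R = v₀² sin(2θ)/g, so v₀ = √(gR / sin 2θ).
v₀ = √(3.71 × 105 / sin 141.6°) = √(389.6 / 0.6211) = √627.15 = 25.04 m/s.

25.0 m/s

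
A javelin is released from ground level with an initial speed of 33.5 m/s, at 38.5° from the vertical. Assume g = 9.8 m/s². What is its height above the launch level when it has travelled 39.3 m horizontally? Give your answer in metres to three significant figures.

32.0 m

Resolve: vₓ = 33.50 sin 38.5° = 20.85 m/s and v_y0 = 33.50 cos 38.5° = 26.22 m/s.
x = vₓ t ⇒ t = 39.3/20.85 = 1.885 s.
Height: y = v_y0 t − ½ g t² = 26.22 × 1.885 − 4.900 × 1.885² = 49.41 − 17.40 = 32.01 m.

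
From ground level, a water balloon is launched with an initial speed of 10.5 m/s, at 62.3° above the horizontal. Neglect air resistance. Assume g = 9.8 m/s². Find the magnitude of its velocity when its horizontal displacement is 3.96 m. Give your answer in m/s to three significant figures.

Components: vₓ = 10.50 cos 62.3° = 4.881 m/s, v_y0 = 10.50 sin 62.3° = 9.297 m/s.
Time to reach x = 3.96 m: t = x/vₓ = 3.96/4.881 = 0.8113 s.
Vertical velocity there: v_y = v_y0 − g t = 9.297 − 9.80 × 0.8113 = 1.346 m/s.
Speed: √(vₓ² + v_y²) = √(4.881² + 1.346²) = 5.063 m/s.

5.06 m/s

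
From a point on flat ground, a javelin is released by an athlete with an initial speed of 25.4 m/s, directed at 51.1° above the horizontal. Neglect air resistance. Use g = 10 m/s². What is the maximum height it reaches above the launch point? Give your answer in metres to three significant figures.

19.5 m

Resolve: vₓ = 25.40 cos 51.1° = 15.95 m/s and v_y0 = 25.40 sin 51.1° = 19.77 m/s.
Peak height H = v_y0² / (2g) = 390.75 / 20.00 = 19.54 m.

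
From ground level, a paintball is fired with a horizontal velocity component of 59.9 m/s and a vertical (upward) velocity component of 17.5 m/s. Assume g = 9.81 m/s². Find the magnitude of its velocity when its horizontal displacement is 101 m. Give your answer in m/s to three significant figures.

59.9 m/s

Time to reach x = 101 m: t = x/vₓ = 101/59.90 = 1.686 s.
Vertical velocity there: v_y = v_y0 − g t = 17.50 − 9.81 × 1.686 = 0.9589 m/s.
Speed: √(vₓ² + v_y²) = √(59.90² + 0.9589²) = 59.91 m/s.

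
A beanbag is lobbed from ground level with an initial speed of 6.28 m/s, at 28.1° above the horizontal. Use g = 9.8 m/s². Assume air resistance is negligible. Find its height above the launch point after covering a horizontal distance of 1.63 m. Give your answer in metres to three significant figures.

0.446 m

Horizontal component vₓ = 6.280 cos 28.1° = 5.540 m/s; vertical v_y0 = 6.280 sin 28.1° = 2.958 m/s.
At x = 1.63 m, t = x/vₓ = 1.63/5.540 = 0.2942 s.
Height: y = v_y0 t − ½ g t² = 2.958 × 0.2942 − 4.900 × 0.2942² = 0.8703 − 0.4242 = 0.4461 m.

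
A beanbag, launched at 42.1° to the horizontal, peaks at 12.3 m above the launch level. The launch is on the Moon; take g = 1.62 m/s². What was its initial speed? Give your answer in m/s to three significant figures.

At the peak v_y = 0, so v_y0 = √(2gH) = √(2 × 1.62 × 12.3) = 6.313 m/s.
v_y0 = v₀ sin θ ⇒ v₀ = 6.313 / sin 42.1° = 9.416 m/s.

9.42 m/s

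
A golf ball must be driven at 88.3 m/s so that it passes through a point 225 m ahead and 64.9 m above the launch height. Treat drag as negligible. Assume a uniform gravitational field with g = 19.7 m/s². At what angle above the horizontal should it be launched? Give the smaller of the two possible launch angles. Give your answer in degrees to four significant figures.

35.76°

Trajectory: y = x tanθ − g x² (1 + tan²θ)/(2v₀²). With x = 225, y = 64.9, v₀ = 88.3, g = 19.7:
63.96 tan²θ − 225 tanθ + (128.9) = 0.
tanθ = [225 ± √(225² − 4 × 63.96 × (128.9))] / (2 × 63.96) = (225 ± 132.9) / 127.9, giving tanθ = 0.7201 or 2.798.
θ = 35.76° or 70.33°; the smaller is 35.76°.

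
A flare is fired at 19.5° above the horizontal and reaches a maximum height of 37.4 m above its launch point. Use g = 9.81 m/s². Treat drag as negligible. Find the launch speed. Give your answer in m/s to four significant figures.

At the peak v_y = 0, so v_y0 = √(2gH) = √(2 × 9.81 × 37.4) = 27.09 m/s.
v_y0 = v₀ sin θ ⇒ v₀ = 27.09 / sin 19.5° = 81.15 m/s.

81.15 m/s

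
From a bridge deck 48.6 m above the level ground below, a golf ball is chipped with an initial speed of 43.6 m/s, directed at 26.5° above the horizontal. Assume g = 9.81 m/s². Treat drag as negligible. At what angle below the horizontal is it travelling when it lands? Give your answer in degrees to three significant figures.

Horizontal component vₓ = 43.60 cos 26.5° = 39.02 m/s; vertical v_y0 = 43.60 sin 26.5° = 19.45 m/s.
With up positive and y = 0 at the ground: y(t) = 48.6 + (19.45) t − 4.905 t². Setting y = 0 and taking the positive root: t = [19.45 + √(19.45² + 2·9.81·48.6)] / 9.81 = (19.45 + 36.50) / 9.81 = 5.703 s.
At impact: v_y = v_y0 − g t = −36.50 m/s; vₓ = 39.02 m/s.
Angle below horizontal: arctan(|v_y|/vₓ) = arctan(36.50/39.02) = 43.09°.

43.1°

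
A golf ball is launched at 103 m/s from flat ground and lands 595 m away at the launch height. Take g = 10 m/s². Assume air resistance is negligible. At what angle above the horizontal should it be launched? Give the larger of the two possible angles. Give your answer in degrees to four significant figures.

Level-ground range R = v₀² sin(2θ)/g ⇒ sin(2θ) = gR/v₀² = 10.0 × 595 / 103² = 0.5608.
2θ = 34.11° or 180° − 34.11° = 145.9°, so θ = 17.06° or 72.94°.
The larger angle is 72.94°.

72.94°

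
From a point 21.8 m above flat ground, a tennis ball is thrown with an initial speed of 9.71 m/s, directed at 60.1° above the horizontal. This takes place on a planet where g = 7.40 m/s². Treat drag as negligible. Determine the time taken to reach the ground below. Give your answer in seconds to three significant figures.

vₓ = 9.710 cos 60.1° = 4.840 m/s; v_y0 = 9.710 sin 60.1° = 8.418 m/s.
The projectile lands when y = 21.8 + (8.418) t − ½·7.40·t² = 0. Positive root: t = (8.418 + √(8.418² + 2·7.40·21.8)) / 7.40 = (8.418 + 19.84) / 7.40 = 3.818 s.

3.82 s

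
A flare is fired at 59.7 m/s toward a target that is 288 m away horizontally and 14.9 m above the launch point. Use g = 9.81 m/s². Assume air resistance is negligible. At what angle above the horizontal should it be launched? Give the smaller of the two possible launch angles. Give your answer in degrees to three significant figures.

Trajectory: y = x tanθ − g x² (1 + tan²θ)/(2v₀²). With x = 288, y = 14.9, v₀ = 59.7, g = 9.81:
114.1 tan²θ − 288 tanθ + (129.0) = 0.
tanθ = [288 ± √(288² − 4 × 114.1 × (129.0))] / (2 × 114.1) = (288 ± 155.0) / 228.3, giving tanθ = 0.5826 or 1.940.
θ = 30.23° or 62.73°; the smaller is 30.23°.

30.2°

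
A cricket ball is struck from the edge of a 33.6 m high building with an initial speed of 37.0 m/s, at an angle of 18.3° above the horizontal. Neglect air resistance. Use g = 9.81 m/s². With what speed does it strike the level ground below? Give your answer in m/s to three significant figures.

45.0 m/s

vₓ = 37.00 cos 18.3° = 35.13 m/s; v_y0 = 37.00 sin 18.3° = 11.62 m/s.
With up positive and y = 0 at the ground: y(t) = 33.6 + (11.62) t − 4.905 t². Setting y = 0 and taking the positive root: t = [11.62 + √(11.62² + 2·9.81·33.6)] / 9.81 = (11.62 + 28.18) / 9.81 = 4.057 s.
Vertical velocity at impact: v_y = v_y0 − g t = 11.62 − 9.81 × 4.057 = −28.18 m/s.
Speed: |v| = √(vₓ² + v_y²) = √(35.13² + 28.18²) = 45.04 m/s.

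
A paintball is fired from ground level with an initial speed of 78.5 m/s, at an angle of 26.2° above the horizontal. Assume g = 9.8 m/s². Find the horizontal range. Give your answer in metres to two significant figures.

500 m

Horizontal component vₓ = 78.50 cos 26.2° = 70.43 m/s; vertical v_y0 = 78.50 sin 26.2° = 34.66 m/s.
Flight time T = 2 v_y0 / g = 7.073 s.
Range: R = vₓ T = 70.43 × 7.073 = 498.2 m.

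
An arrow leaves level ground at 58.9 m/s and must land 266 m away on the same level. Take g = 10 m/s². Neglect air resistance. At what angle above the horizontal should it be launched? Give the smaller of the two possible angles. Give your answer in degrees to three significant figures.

From R = (v₀²/g) sin 2θ: sin 2θ = 10.0 × 266 / 3469.2 = 0.7667.
2θ = 50.06° or 180° − 50.06° = 129.9°, so θ = 25.03° or 64.97°.
The smaller angle is 25.03°.

25.0°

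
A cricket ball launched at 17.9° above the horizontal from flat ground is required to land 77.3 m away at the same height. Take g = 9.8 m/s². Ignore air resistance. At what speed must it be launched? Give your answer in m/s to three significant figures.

36.0 m/s

From R = (v₀² / g) sin 2θ: v₀ = √(gR / sin 2θ).
v₀ = √(9.80 × 77.3 / sin 35.80°) = √(757.5 / 0.5850) = √1295.0 = 35.99 m/s.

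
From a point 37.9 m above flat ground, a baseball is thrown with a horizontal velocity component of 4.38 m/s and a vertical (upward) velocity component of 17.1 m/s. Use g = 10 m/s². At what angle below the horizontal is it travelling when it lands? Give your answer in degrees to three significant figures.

82.3°

The projectile lands when y = 37.9 + (17.10) t − ½·10.0·t² = 0. Positive root: t = (17.10 + √(17.10² + 2·10.0·37.9)) / 10.0 = (17.10 + 32.41) / 10.0 = 4.951 s.
At impact: v_y = v_y0 − g t = −32.41 m/s; vₓ = 4.380 m/s.
Angle below horizontal: arctan(|v_y|/vₓ) = arctan(32.41/4.380) = 82.30°.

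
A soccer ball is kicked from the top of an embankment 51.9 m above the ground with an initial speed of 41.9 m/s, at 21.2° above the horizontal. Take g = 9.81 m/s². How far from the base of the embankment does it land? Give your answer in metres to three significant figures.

201 m

Horizontal component vₓ = 41.90 cos 21.2° = 39.06 m/s; vertical v_y0 = 41.90 sin 21.2° = 15.15 m/s.
With up positive and y = 0 at the ground: y(t) = 51.9 + (15.15) t − 4.905 t². Setting y = 0 and taking the positive root: t = [15.15 + √(15.15² + 2·9.81·51.9)] / 9.81 = (15.15 + 35.33) / 9.81 = 5.145 s.
Horizontal distance: R = vₓ t = 39.06 × 5.145 = 201.0 m.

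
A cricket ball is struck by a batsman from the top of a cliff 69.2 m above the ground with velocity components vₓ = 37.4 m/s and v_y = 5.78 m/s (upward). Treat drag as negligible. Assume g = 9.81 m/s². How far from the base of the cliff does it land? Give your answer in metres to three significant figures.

Vertical motion (up positive, ground at y = 0): 4.905 t² − (5.780) t − 69.2 = 0, so t = (5.780 + √(5.780² + 2·9.81·69.2)) / 9.81 = (5.780 + 37.30) / 9.81 = 4.391 s.
Horizontal distance: R = vₓ t = 37.40 × 4.391 = 164.2 m.

164 m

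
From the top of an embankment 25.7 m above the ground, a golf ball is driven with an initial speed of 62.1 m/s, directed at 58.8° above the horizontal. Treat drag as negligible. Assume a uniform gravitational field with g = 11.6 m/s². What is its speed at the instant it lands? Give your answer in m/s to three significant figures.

66.7 m/s

vₓ = 62.10 cos 58.8° = 32.17 m/s; v_y0 = 62.10 sin 58.8° = 53.12 m/s.
With up positive and y = 0 at the ground: y(t) = 25.7 + (53.12) t − 5.800 t². Setting y = 0 and taking the positive root: t = [53.12 + √(53.12² + 2·11.6·25.7)] / 11.6 = (53.12 + 58.46) / 11.6 = 9.619 s.
Vertical velocity at impact: v_y = v_y0 − g t = 53.12 − 11.6 × 9.619 = −58.46 m/s.
Speed: |v| = √(vₓ² + v_y²) = √(32.17² + 58.46²) = 66.73 m/s.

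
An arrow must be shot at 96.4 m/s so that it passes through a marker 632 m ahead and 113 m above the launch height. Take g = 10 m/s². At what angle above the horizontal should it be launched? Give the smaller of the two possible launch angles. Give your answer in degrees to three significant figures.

33.9°

Trajectory: y = x tanθ − g x² (1 + tan²θ)/(2v₀²). With x = 632, y = 113, v₀ = 96.4, g = 10.0:
214.9 tan²θ − 632 tanθ + (327.9) = 0.
tanθ = [632 ± √(632² − 4 × 214.9 × (327.9))] / (2 × 214.9) = (632 ± 342.9) / 429.8, giving tanθ = 0.6727 or 2.268.
θ = 33.93° or 66.21°; the smaller is 33.93°.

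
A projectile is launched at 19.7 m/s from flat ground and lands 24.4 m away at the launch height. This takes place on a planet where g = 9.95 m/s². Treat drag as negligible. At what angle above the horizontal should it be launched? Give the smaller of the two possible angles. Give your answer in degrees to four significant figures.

19.36°

Level-ground range R = v₀² sin(2θ)/g ⇒ sin(2θ) = gR/v₀² = 9.95 × 24.4 / 19.7² = 0.6256.
2θ = 38.72° or 180° − 38.72° = 141.3°, so θ = 19.36° or 70.64°.
The smaller angle is 19.36°.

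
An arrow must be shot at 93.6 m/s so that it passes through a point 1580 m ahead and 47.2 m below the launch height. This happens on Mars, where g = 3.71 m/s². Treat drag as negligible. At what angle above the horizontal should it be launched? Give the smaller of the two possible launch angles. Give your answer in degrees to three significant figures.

19.0°

Trajectory: y = x tanθ − g x² (1 + tan²θ)/(2v₀²). With x = 1580, y = −47.2, v₀ = 93.6, g = 3.71:
528.6 tan²θ − 1580 tanθ + (481.4) = 0.
tanθ = [1580 ± √(1580² − 4 × 528.6 × (481.4))] / (2 × 528.6) = (1580 ± 1216) / 1057, giving tanθ = 0.3443 or 2.645.
θ = 19.00° or 69.29°; the smaller is 19.00°.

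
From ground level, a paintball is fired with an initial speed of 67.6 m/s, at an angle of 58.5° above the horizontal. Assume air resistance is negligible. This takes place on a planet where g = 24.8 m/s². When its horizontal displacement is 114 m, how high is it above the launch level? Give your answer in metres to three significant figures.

56.9 m

Components: vₓ = 67.60 cos 58.5° = 35.32 m/s, v_y0 = 67.60 sin 58.5° = 57.64 m/s.
At x = 114 m, t = x/vₓ = 114/35.32 = 3.228 s.
Height: y = v_y0 t − ½ g t² = 57.64 × 3.228 − 12.40 × 3.228² = 186.0 − 129.2 = 56.86 m.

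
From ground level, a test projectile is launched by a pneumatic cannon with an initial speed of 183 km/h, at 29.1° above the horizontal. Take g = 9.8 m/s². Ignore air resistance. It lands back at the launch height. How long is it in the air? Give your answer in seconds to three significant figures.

5.05 s

Convert: 183 km/h = 183/3.6 = 50.83 m/s.
Horizontal component vₓ = 50.83 cos 29.1° = 44.42 m/s; vertical v_y0 = 50.83 sin 29.1° = 24.72 m/s.
It returns to y = 0 when t = 2 v_y0 / g = 2(24.72)/9.80 = 5.045 s.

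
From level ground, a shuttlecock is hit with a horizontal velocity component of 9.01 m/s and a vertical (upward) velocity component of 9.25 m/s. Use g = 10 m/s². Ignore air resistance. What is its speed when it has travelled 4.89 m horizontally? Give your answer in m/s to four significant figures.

9.787 m/s

x = vₓ t ⇒ t = 4.89/9.010 = 0.5427 s.
Vertical velocity there: v_y = v_y0 − g t = 9.250 − 10.0 × 0.5427 = 3.823 m/s.
Speed: √(vₓ² + v_y²) = √(9.010² + 3.823²) = 9.787 m/s.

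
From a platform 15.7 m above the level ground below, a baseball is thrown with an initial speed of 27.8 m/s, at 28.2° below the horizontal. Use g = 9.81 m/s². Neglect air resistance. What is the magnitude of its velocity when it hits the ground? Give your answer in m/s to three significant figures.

32.9 m/s

Resolve: vₓ = 27.80 cos 28.2° = 24.50 m/s and v_y0 = −13.14 m/s (downward).
With up positive and y = 0 at the ground: y(t) = 15.7 + (−13.14) t − 4.905 t². Setting y = 0 and taking the positive root: t = [−13.14 + √(13.14² + 2·9.81·15.7)] / 9.81 = (−13.14 + 21.92) / 9.81 = 0.8956 s.
Vertical velocity at impact: v_y = v_y0 − g t = −13.14 − 9.81 × 0.8956 = −21.92 m/s.
Speed: |v| = √(vₓ² + v_y²) = √(24.50² + 21.92²) = 32.88 m/s.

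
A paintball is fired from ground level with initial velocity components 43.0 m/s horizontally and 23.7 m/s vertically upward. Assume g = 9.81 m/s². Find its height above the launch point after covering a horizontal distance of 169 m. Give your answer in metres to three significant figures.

x = vₓ t ⇒ t = 169/43.00 = 3.930 s.
Height: y = v_y0 t − ½ g t² = 23.70 × 3.930 − 4.905 × 3.930² = 93.15 − 75.77 = 17.38 m.

17.4 m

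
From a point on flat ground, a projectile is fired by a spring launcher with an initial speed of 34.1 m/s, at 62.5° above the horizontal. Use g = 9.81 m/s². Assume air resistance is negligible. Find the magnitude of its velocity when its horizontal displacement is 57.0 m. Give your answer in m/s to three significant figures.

vₓ = 34.10 cos 62.5° = 15.75 m/s; v_y0 = 34.10 sin 62.5° = 30.25 m/s.
Time to reach x = 57.0 m: t = x/vₓ = 57.0/15.75 = 3.620 s.
Vertical velocity there: v_y = v_y0 − g t = 30.25 − 9.81 × 3.620 = −5.266 m/s.
Speed: √(vₓ² + v_y²) = √(15.75² + 5.266²) = 16.60 m/s.

16.6 m/s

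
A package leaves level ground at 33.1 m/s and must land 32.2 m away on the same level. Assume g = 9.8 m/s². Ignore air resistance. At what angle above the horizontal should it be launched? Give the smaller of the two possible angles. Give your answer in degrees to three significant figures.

From R = (v₀²/g) sin 2θ: sin 2θ = 9.80 × 32.2 / 1095.6 = 0.2880.
2θ = 16.74° or 180° − 16.74° = 163.3°, so θ = 8.370° or 81.63°.
The smaller angle is 8.370°.

8.37°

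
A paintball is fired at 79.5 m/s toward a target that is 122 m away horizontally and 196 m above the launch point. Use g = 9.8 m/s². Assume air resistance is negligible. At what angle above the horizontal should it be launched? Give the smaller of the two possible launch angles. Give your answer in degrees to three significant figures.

Trajectory: y = x tanθ − g x² (1 + tan²θ)/(2v₀²). With x = 122, y = 196, v₀ = 79.5, g = 9.80:
11.54 tan²θ − 122 tanθ + (207.5) = 0.
tanθ = [122 ± √(122² − 4 × 11.54 × (207.5))] / (2 × 11.54) = (122 ± 72.83) / 23.08, giving tanθ = 2.130 or 8.442.
θ = 64.86° or 83.24°; the smaller is 64.86°.

64.9°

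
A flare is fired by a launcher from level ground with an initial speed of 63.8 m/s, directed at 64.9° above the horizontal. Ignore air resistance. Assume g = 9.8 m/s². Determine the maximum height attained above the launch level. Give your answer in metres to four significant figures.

170.3 m

Resolve: vₓ = 63.80 cos 64.9° = 27.06 m/s and v_y0 = 63.80 sin 64.9° = 57.78 m/s.
Maximum height: H = v_y0² / (2g) = 57.78² / (2 × 9.80) = 170.3 m.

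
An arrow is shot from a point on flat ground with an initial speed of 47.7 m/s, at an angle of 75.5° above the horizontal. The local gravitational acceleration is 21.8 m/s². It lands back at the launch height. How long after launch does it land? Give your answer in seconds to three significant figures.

4.24 s

Horizontal component vₓ = 47.70 cos 75.5° = 11.94 m/s; vertical v_y0 = 47.70 sin 75.5° = 46.18 m/s.
Landing at launch height ⇒ T = 2 v_y0 / g = 2 × 46.18 / 21.8 = 4.237 s.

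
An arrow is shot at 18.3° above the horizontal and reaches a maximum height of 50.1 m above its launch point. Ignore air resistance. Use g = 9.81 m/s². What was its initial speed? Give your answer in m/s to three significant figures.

99.9 m/s

At the peak v_y = 0, so v_y0 = √(2gH) = √(2 × 9.81 × 50.1) = 31.35 m/s.
v_y0 = v₀ sin θ ⇒ v₀ = 31.35 / sin 18.3° = 99.85 m/s.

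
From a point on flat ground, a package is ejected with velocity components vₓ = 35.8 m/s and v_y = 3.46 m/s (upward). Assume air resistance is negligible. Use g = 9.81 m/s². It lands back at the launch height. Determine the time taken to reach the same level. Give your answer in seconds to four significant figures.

0.7054 s

It returns to y = 0 when t = 2 v_y0 / g = 2(3.460)/9.81 = 0.7054 s.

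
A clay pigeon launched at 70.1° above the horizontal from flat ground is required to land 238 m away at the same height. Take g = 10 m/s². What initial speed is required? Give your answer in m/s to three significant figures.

61.0 m/s

Level-ground range: R = v₀² sin(2θ)/g, so v₀ = √(gR / sin 2θ).
v₀ = √(10.0 × 238 / sin 140.2°) = √(2380 / 0.6401) = √3718.1 = 60.98 m/s.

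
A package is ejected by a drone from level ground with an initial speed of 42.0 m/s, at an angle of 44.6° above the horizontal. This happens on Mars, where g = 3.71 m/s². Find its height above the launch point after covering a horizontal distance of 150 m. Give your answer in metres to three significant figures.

Resolve: vₓ = 42.00 cos 44.6° = 29.91 m/s and v_y0 = 42.00 sin 44.6° = 29.49 m/s.
Time to reach x = 150 m: t = x/vₓ = 150/29.91 = 5.016 s.
Height: y = v_y0 t − ½ g t² = 29.49 × 5.016 − 1.855 × 5.016² = 147.9 − 46.67 = 101.3 m.

101 m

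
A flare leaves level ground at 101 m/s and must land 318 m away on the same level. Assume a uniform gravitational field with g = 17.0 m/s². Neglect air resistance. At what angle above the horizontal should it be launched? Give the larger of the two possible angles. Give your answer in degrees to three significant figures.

74.0°

From R = (v₀²/g) sin 2θ: sin 2θ = 17.0 × 318 / 10201 = 0.5299.
2θ = 32.00° or 180° − 32.00° = 148.0°, so θ = 16.00° or 74.00°.
The larger angle is 74.00°.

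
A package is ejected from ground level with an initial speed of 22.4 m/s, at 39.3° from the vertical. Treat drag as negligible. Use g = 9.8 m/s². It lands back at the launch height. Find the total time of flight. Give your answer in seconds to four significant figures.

3.538 s

vₓ = 22.40 sin 39.3° = 14.19 m/s; v_y0 = 22.40 cos 39.3° = 17.33 m/s.
Time of flight on level ground: T = 2 v_y0 / g = 2 × 17.33 / 9.80 = 3.538 s.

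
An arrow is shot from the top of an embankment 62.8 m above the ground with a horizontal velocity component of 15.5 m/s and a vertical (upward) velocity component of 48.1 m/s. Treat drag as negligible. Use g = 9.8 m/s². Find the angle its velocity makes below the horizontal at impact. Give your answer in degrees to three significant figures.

75.4°

Vertical motion (up positive, ground at y = 0): 4.900 t² − (48.10) t − 62.8 = 0, so t = (48.10 + √(48.10² + 2·9.80·62.8)) / 9.80 = (48.10 + 59.54) / 9.80 = 10.98 s.
At impact: v_y = v_y0 − g t = −59.54 m/s; vₓ = 15.50 m/s.
Angle below horizontal: arctan(|v_y|/vₓ) = arctan(59.54/15.50) = 75.41°.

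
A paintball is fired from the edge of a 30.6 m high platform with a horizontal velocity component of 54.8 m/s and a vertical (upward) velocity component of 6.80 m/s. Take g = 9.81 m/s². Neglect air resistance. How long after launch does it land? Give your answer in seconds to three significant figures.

3.29 s

The projectile lands when y = 30.6 + (6.800) t − ½·9.81·t² = 0. Positive root: t = (6.800 + √(6.800² + 2·9.81·30.6)) / 9.81 = (6.800 + 25.43) / 9.81 = 3.285 s.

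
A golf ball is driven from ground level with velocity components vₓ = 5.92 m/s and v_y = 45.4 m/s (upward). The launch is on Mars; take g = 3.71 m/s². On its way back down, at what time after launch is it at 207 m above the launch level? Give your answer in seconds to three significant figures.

18.4 s

Height y(t) = 45.40 t − 1.855 t² = 207 gives 1.855 t² − 45.40 t + 207 = 0.
t = [45.40 ± √(45.40² − 2·3.71·207)] / 3.71 = (45.40 ± 22.92) / 3.71, so t = 6.060 s or t = 18.41 s.
The descending-branch root is 18.41 s.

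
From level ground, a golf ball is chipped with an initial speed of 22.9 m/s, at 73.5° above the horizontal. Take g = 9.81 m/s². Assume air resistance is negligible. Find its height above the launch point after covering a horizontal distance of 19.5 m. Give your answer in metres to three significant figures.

21.7 m

vₓ = 22.90 cos 73.5° = 6.504 m/s; v_y0 = 22.90 sin 73.5° = 21.96 m/s.
At x = 19.5 m, t = x/vₓ = 19.5/6.504 = 2.998 s.
Height: y = v_y0 t − ½ g t² = 21.96 × 2.998 − 4.905 × 2.998² = 65.83 − 44.09 = 21.74 m.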